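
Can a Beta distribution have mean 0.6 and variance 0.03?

Yes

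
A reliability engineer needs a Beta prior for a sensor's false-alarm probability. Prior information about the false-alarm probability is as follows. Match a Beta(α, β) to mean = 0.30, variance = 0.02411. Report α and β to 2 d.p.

By moment matching, α+β = μ(1−μ)/σ² − 1 = (0.30·0.70)/0.02411 − 1 = 8.7101 − 1 = 7.7101.
Since α/(α+β) = μ, α = 0.30·7.7101 = 2.31 and β = 0.70·7.7101 = 5.40.

α = 2.31, β = 5.40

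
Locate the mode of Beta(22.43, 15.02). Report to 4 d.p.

0.6045

With α,β > 1, mode = (α−1)/(α+β−2) = 21.43/35.45 = 0.6045.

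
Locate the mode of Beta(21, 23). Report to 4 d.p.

0.4762

With α,β > 1, mode = (α−1)/(α+β−2) = 20/42 = 0.4762.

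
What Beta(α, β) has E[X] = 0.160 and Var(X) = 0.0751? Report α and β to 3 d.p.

Write ν = α+β; then α = μν and Var = μ(1−μ)/(ν+1).
ν = μ(1−μ)/Var − 1 = 0.134400/0.0751 − 1 = 0.7896.
α = 0.160·0.7896 = 0.126, β = 0.840·0.7896 = 0.663.

α = 0.126, β = 0.663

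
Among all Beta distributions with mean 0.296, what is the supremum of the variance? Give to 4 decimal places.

0.2084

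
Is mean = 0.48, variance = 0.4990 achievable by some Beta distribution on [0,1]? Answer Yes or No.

No

For any Beta, Var(X) < E[X]·(1−E[X]).
Here μ(1−μ) = 0.48×0.52 = 0.2496, and 0.4990 ≥ 0.2496.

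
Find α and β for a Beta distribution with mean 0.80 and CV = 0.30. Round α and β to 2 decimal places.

α = 1.42, β = 0.36

σ = CV·μ = 0.30×0.80 = 0.24000, so σ² = 0.057600.
s+1 = μ(1−μ)/σ² = 0.1600/0.057600 = 2.7778, so s = α+β = 1.7778.
α = μs = 1.42, β = (1−μ)s = 0.36.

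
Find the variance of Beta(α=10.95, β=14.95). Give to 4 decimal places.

μ = 10.95/25.90 = 0.422780; Var = μ(1−μ)/(α+β+1) = 0.2440371/26.90 = 0.0091.

0.0091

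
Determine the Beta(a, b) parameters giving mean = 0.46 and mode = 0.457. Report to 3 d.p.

Let s = a+b. Mean gives a = μs = 0.46s; mode gives (a−1)/(s−2) = 0.457.
Substituting: 0.46s − 1 = 0.457(s−2) = 0.457s − 0.914, so 0.003s = 0.086 and s = 28.6667.
Then a = 0.46×28.6667 = 13.187 and b = s−a = 15.480.

a = 13.187, b = 15.480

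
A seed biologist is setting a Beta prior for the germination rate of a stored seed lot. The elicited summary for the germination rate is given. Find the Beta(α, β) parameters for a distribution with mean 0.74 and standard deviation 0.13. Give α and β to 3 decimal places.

Variance = 0.13² = 0.0169. The moment-matching identity α+β = μ(1−μ)/Var − 1 gives
α+β = 0.1924/0.0169 − 1 = 10.3846, so α = μ·10.3846 = 7.685 and β = (1−μ)·10.3846 = 2.700.

α = 7.685, β = 2.700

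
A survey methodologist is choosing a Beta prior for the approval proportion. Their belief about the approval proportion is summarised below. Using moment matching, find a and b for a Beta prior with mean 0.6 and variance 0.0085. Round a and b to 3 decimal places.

a = 16.341, b = 10.894

Let s = a+b. The Beta variance is μ(1−μ)/(s+1).
So s+1 = μ(1−μ)/σ² = (0.6×0.4)/0.0085 = 0.24/0.0085 = 28.2353, giving s = 27.2353.
Then a = μs = 0.6×27.2353 = 16.341 and b = (1−μ)s = 0.4×27.2353 = 10.894.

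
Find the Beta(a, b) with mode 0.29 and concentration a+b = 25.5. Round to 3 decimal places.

a = 7.815, b = 17.685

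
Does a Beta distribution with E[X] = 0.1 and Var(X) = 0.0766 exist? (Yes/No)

Yes

A Beta with mean μ has variance μ(1−μ)/(α+β+1) < μ(1−μ).
Here μ(1−μ) = 0.1×0.9 = 0.09, and 0.0766 < 0.09.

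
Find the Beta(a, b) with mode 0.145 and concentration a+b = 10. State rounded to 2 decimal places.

a = 2.16, b = 7.84

Since the density peak of Beta(a,b) is at (a−1)/(a+b−2),
a = 1 + 0.145(10−2) = 2.16 and b = 10 − 2.16 = 7.84.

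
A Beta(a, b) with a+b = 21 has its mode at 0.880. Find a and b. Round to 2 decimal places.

Mode = (a−1)/(κ−2) with κ = a+b, so a−1 = 0.880·19 = 16.72.
a = 17.72; b = κ − a = 3.28.

a = 17.72, b = 3.28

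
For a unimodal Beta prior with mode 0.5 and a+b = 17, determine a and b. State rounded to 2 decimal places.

Since the density peak of Beta(a,b) is at (a−1)/(a+b−2),
a = 1 + 0.5(17−2) = 8.50 and b = 17 − 8.50 = 8.50.

a = 8.50, b = 8.50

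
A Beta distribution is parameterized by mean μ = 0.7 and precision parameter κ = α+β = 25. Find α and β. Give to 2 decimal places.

Split κ in proportion μ : (1−μ): α = 0.7·25 = 17.50, β = 25 − 17.50 = 7.50.

α = 17.50, β = 7.50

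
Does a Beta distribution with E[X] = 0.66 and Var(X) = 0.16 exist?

The Beta variance bound is σ² < μ(1−μ).
Here μ(1−μ) = 0.66×0.34 = 0.2244, and 0.16 < 0.2244.

Yes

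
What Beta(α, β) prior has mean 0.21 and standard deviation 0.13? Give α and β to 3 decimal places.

α = 1.851, β = 6.965

First σ² = 0.0169. Setting α = μn, β = (1−μ)n with n = α+β,
μ(1−μ)/(n+1) = 0.0169 ⇒ n+1 = 0.1659/0.0169 = 9.8166 ⇒ n = 8.8166.
Hence α = 0.21×8.8166 = 1.851, β = 0.79×8.8166 = 6.965.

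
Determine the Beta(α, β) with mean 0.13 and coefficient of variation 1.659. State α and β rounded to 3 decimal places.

α = 0.186, β = 1.245

Var = (CV·μ)² = (1.659×0.13)² = 0.046514.
α+β = μ(1−μ)/Var − 1 = 0.1131/0.046514 − 1 = 1.4315.
Thus α = 0.13·1.4315 = 0.186 and β = 0.87·1.4315 = 1.245.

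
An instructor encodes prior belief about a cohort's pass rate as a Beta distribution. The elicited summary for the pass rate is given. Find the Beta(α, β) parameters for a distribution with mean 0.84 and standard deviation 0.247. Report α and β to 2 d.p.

α = 1.01, β = 0.19

σ² = 0.247² = 0.061009.
With s = α+β, Var = μ(1−μ)/(s+1), so s+1 = (0.84×0.16)/0.061009 = 2.2030 and s = 1.2030.
α = μs = 1.01, β = (1−μ)s = 0.19.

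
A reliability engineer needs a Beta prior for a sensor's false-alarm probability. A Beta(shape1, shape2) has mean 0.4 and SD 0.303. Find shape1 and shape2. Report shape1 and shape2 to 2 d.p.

shape1 = 0.65, shape2 = 0.97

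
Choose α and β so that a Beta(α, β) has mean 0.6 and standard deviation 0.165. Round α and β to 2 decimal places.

α = 4.69, β = 3.13

Variance = 0.165² = 0.027225. The moment-matching identity α+β = μ(1−μ)/Var − 1 gives
α+β = 0.24/0.027225 − 1 = 7.8154, so α = μ·7.8154 = 4.69 and β = (1−μ)·7.8154 = 3.13.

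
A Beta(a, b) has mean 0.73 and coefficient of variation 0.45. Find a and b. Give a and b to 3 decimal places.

a = 0.603, b = 0.223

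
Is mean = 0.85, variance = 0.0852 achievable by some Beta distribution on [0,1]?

A Beta with mean μ has variance μ(1−μ)/(α+β+1) < μ(1−μ).
Here μ(1−μ) = 0.85×0.15 = 0.1275, and 0.0852 < 0.1275.

Yes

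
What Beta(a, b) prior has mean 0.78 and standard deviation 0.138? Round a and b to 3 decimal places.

a = 6.248, b = 1.762

First σ² = 0.019044. Setting a = μn, b = (1−μ)n with n = a+b,
μ(1−μ)/(n+1) = 0.019044 ⇒ n+1 = 0.1716/0.019044 = 9.0107 ⇒ n = 8.0107.
Hence a = 0.78×8.0107 = 6.248, b = 0.22×8.0107 = 1.762.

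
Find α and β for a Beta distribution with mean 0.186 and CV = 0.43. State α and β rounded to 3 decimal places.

α = 4.216, β = 18.452

σ = CV·μ = 0.43×0.186 = 0.07998, so σ² = 0.006397.
s+1 = μ(1−μ)/σ² = 0.151404/0.006397 = 23.6687, so s = α+β = 22.6687.
α = μs = 4.216, β = (1−μ)s = 18.452.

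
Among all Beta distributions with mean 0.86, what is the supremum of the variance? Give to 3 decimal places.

0.120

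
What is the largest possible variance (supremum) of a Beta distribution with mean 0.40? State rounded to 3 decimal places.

0.240

Var = μ(1−μ)/(α+β+1), which approaches μ(1−μ) as α+β → 0.
So the supremum is μ(1−μ) = 0.40×0.60 = 0.240.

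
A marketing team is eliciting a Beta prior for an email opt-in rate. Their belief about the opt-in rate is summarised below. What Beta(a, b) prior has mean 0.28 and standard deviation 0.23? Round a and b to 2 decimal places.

a = 0.79, b = 2.02

Variance = 0.23² = 0.0529. The moment-matching identity a+b = μ(1−μ)/Var − 1 gives
a+b = 0.2016/0.0529 − 1 = 2.8110, so a = μ·2.8110 = 0.79 and b = (1−μ)·2.8110 = 2.02.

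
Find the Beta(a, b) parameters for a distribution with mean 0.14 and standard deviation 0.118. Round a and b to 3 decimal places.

First σ² = 0.013924. Setting a = μn, b = (1−μ)n with n = a+b,
μ(1−μ)/(n+1) = 0.013924 ⇒ n+1 = 0.1204/0.013924 = 8.6469 ⇒ n = 7.6469.
Hence a = 0.14×7.6469 = 1.071, b = 0.86×7.6469 = 6.576.

a = 1.071, b = 6.576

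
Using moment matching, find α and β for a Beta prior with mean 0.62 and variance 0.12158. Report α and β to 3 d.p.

By moment matching, α+β = μ(1−μ)/σ² − 1 = (0.62·0.38)/0.12158 − 1 = 1.9378 − 1 = 0.9378.
Since α/(α+β) = μ, α = 0.62·0.9378 = 0.581 and β = 0.38·0.9378 = 0.356.

α = 0.581, β = 0.356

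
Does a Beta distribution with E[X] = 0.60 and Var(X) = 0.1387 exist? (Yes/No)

Yes

For any Beta, Var(X) < E[X]·(1−E[X]).
Here μ(1−μ) = 0.60×0.40 = 0.2400, and 0.1387 < 0.2400.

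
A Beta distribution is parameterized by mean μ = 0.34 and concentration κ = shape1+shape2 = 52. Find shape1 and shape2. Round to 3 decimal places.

shape1 = 17.680, shape2 = 34.320

Split κ in proportion μ : (1−μ): shape1 = 0.34·52 = 17.680, shape2 = 52 − 17.680 = 34.320.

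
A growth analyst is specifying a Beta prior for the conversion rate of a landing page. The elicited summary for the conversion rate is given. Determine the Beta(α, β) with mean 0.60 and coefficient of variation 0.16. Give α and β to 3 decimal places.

Var = (CV·μ)² = (0.16×0.60)² = 0.009216.
α+β = μ(1−μ)/Var − 1 = 0.2400/0.009216 − 1 = 25.0417.
Thus α = 0.60·25.0417 = 15.025 and β = 0.40·25.0417 = 10.017.

α = 15.025, β = 10.017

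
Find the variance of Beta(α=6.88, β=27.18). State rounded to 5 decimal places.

0.00460

μ = 6.88/34.06 = 0.201996; Var = μ(1−μ)/(α+β+1) = 0.1611939/35.06 = 0.00460.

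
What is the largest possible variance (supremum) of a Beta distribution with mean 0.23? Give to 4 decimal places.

Var = μ(1−μ)/(α+β+1), which approaches μ(1−μ) as α+β → 0.
So the supremum is μ(1−μ) = 0.23×0.77 = 0.1771.

0.1771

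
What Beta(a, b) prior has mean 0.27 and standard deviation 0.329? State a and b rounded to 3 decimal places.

a = 0.222, b = 0.599

Variance = 0.329² = 0.108241. The moment-matching identity a+b = μ(1−μ)/Var − 1 gives
a+b = 0.1971/0.108241 − 1 = 0.8209, so a = μ·0.8209 = 0.222 and b = (1−μ)·0.8209 = 0.599.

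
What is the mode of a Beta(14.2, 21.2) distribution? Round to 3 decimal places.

The density x^(α−1)(1−x)^(β−1) is maximised at (α−1)/(α+β−2) = 13.2/33.4 = 0.395.

0.395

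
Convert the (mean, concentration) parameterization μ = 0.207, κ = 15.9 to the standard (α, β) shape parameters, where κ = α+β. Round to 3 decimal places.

α = 3.291, β = 12.609

Split κ in proportion μ : (1−μ): α = 0.207·15.9 = 3.291, β = 15.9 − 3.291 = 12.609.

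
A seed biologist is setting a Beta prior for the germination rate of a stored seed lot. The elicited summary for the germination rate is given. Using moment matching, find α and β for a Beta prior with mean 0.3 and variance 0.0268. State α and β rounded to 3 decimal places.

Write ν = α+β; then α = μν and Var = μ(1−μ)/(ν+1).
ν = μ(1−μ)/Var − 1 = 0.21/0.0268 − 1 = 6.8358.
α = 0.3·6.8358 = 2.051, β = 0.7·6.8358 = 4.785.

α = 2.051, β = 4.785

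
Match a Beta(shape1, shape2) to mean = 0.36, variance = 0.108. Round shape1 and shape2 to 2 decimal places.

Let s = shape1+shape2. The Beta variance is μ(1−μ)/(s+1).
So s+1 = μ(1−μ)/σ² = (0.36×0.64)/0.108 = 0.2304/0.108 = 2.1333, giving s = 1.1333.
Then shape1 = μs = 0.36×1.1333 = 0.41 and shape2 = (1−μ)s = 0.64×1.1333 = 0.73.

shape1 = 0.41, shape2 = 0.73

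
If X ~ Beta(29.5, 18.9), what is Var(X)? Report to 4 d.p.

μ = 29.5/48.4 = 0.609504; Var = μ(1−μ)/(α+β+1) = 0.2380088/49.4 = 0.0048.

0.0048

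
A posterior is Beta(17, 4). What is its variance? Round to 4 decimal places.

0.0070

Var = αβ/[(α+β)²(α+β+1)] = (17×4)/(21²×22) = 68/9702 = 0.0070.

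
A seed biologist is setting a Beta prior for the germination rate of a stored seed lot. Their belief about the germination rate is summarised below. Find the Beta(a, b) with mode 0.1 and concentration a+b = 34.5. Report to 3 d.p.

a = 4.250, b = 30.250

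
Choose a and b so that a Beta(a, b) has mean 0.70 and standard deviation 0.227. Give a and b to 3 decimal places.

σ² = 0.227² = 0.051529.
With s = a+b, Var = μ(1−μ)/(s+1), so s+1 = (0.70×0.30)/0.051529 = 4.0754 and s = 3.0754.
a = μs = 2.153, b = (1−μ)s = 0.923.

a = 2.153, b = 0.923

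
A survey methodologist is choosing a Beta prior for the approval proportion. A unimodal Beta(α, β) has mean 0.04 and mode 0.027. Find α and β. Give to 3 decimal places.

α = 2.911, β = 69.858

With s = α+β: μ = α/s and mode = (α−1)/(s−2). Eliminating α = μs,
μs − 1 = m(s−2) ⇒ s(μ−m) = 1−2m ⇒ s = 0.946/0.013 = 72.7692.
So α = μs = 2.911, β = (1−μ)s = 69.858.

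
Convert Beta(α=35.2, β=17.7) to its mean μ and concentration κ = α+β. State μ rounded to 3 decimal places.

κ = α+β = 35.2+17.7 = 52.9; μ = α/κ = 35.2/52.9 = 0.665.

μ = 0.665, κ = 52.9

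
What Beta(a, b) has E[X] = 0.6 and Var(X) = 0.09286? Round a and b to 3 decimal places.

Let s = a+b. The Beta variance is μ(1−μ)/(s+1).
So s+1 = μ(1−μ)/σ² = (0.6×0.4)/0.09286 = 0.24/0.09286 = 2.5845, giving s = 1.5845.
Then a = μs = 0.6×1.5845 = 0.951 and b = (1−μ)s = 0.4×1.5845 = 0.634.

a = 0.951, b = 0.634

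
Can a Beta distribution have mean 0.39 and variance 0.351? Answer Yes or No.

No

The Beta variance bound is σ² < μ(1−μ).
Here μ(1−μ) = 0.39×0.61 = 0.2379, and 0.351 ≥ 0.2379.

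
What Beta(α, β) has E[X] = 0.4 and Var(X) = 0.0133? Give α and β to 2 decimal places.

Write ν = α+β; then α = μν and Var = μ(1−μ)/(ν+1).
ν = μ(1−μ)/Var − 1 = 0.24/0.0133 − 1 = 17.0451.
α = 0.4·17.0451 = 6.82, β = 0.6·17.0451 = 10.23.

α = 6.82, β = 10.23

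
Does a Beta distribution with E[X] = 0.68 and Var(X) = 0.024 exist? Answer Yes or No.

Yes

For any Beta, Var(X) < E[X]·(1−E[X]).
Here μ(1−μ) = 0.68×0.32 = 0.2176, and 0.024 < 0.2176.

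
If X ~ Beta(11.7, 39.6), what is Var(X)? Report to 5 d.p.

μ = 11.7/51.3 = 0.228070; Var = μ(1−μ)/(α+β+1) = 0.1760542/52.3 = 0.00337.

0.00337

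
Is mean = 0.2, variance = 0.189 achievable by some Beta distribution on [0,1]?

For any Beta, Var(X) < E[X]·(1−E[X]).
Here μ(1−μ) = 0.2×0.8 = 0.16, and 0.189 ≥ 0.16.

No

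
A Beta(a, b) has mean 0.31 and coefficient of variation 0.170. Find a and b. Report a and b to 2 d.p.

a = 23.57, b = 52.45

σ = CV·μ = 0.170×0.31 = 0.05270, so σ² = 0.002777.
s+1 = μ(1−μ)/σ² = 0.2139/0.002777 = 77.0175, so s = a+b = 76.0175.
a = μs = 23.57, b = (1−μ)s = 52.45.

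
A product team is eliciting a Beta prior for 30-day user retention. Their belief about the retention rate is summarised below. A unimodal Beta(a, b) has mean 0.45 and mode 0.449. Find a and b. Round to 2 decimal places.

a = 45.90, b = 56.10

With s = a+b: μ = a/s and mode = (a−1)/(s−2). Eliminating a = μs,
μs − 1 = m(s−2) ⇒ s(μ−m) = 1−2m ⇒ s = 0.102/0.001 = 102.0000.
So a = μs = 45.90, b = (1−μ)s = 56.10.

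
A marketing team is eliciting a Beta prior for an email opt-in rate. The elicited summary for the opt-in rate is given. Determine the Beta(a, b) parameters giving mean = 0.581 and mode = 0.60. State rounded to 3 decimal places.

a = 6.116, b = 4.411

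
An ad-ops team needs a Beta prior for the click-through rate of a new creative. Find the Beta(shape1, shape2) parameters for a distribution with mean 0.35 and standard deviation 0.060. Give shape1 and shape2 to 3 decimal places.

Variance = 0.060² = 0.003600. The moment-matching identity shape1+shape2 = μ(1−μ)/Var − 1 gives
shape1+shape2 = 0.2275/0.003600 − 1 = 62.1944, so shape1 = μ·62.1944 = 21.768 and shape2 = (1−μ)·62.1944 = 40.426.

shape1 = 21.768, shape2 = 40.426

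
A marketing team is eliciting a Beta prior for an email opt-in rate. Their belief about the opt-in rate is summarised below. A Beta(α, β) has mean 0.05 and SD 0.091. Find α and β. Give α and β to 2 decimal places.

First σ² = 0.008281. Setting α = μn, β = (1−μ)n with n = α+β,
μ(1−μ)/(n+1) = 0.008281 ⇒ n+1 = 0.0475/0.008281 = 5.7360 ⇒ n = 4.7360.
Hence α = 0.05×4.7360 = 0.24, β = 0.95×4.7360 = 4.50.

α = 0.24, β = 4.50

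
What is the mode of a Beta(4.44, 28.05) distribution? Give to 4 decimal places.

0.1128

The density x^(α−1)(1−x)^(β−1) is maximised at (α−1)/(α+β−2) = 3.44/30.49 = 0.1128.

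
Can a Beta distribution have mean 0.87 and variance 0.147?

No

For any Beta, Var(X) < E[X]·(1−E[X]).
Here μ(1−μ) = 0.87×0.13 = 0.1131, and 0.147 ≥ 0.1131.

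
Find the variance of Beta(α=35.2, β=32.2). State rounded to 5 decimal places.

0.00365

Var = αβ/[(α+β)²(α+β+1)] = (35.2×32.2)/(67.4²×68.4) = 1133.44/310724.784 = 0.00365.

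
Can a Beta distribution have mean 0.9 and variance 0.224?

The Beta variance bound is σ² < μ(1−μ).
Here μ(1−μ) = 0.9×0.1 = 0.09, and 0.224 ≥ 0.09.

No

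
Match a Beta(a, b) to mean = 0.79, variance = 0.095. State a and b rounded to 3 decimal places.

a = 0.590, b = 0.157

Let s = a+b. The Beta variance is μ(1−μ)/(s+1).
So s+1 = μ(1−μ)/σ² = (0.79×0.21)/0.095 = 0.1659/0.095 = 1.7463, giving s = 0.7463.
Then a = μs = 0.79×0.7463 = 0.590 and b = (1−μ)s = 0.21×0.7463 = 0.157.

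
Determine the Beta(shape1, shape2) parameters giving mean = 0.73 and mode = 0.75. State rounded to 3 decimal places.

shape1 = 18.250, shape2 = 6.750

With s = shape1+shape2: μ = shape1/s and mode = (shape1−1)/(s−2). Eliminating shape1 = μs,
μs − 1 = m(s−2) ⇒ s(μ−m) = 1−2m ⇒ s = -0.50/-0.02 = 25.0000.
So shape1 = μs = 18.250, shape2 = (1−μ)s = 6.750.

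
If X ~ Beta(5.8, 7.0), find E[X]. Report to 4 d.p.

0.4531

E[X] = α/(α+β) = 5.8/12.8 = 0.4531.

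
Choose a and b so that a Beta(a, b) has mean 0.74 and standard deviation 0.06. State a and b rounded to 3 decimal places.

a = 38.809, b = 13.636

Variance = 0.06² = 0.0036. The moment-matching identity a+b = μ(1−μ)/Var − 1 gives
a+b = 0.1924/0.0036 − 1 = 52.4444, so a = μ·52.4444 = 38.809 and b = (1−μ)·52.4444 = 13.636.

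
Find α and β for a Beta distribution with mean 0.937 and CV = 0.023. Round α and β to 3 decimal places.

α = 118.156, β = 7.944

σ = CV·μ = 0.023×0.937 = 0.02155, so σ² = 0.000464.
s+1 = μ(1−μ)/σ² = 0.059031/0.000464 = 127.0999, so s = α+β = 126.0999.
α = μs = 118.156, β = (1−μ)s = 7.944.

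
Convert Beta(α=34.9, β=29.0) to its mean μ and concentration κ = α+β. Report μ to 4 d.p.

μ = 0.5462, κ = 63.9

κ = α+β = 34.9+29.0 = 63.9; μ = α/κ = 34.9/63.9 = 0.5462.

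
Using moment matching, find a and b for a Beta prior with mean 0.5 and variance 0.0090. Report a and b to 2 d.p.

a = 13.39, b = 13.39

Let s = a+b. The Beta variance is μ(1−μ)/(s+1).
So s+1 = μ(1−μ)/σ² = (0.5×0.5)/0.0090 = 0.25/0.0090 = 27.7778, giving s = 26.7778.
Then a = μs = 0.5×26.7778 = 13.39 and b = (1−μ)s = 0.5×26.7778 = 13.39.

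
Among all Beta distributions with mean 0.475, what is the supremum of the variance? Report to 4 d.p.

For fixed mean μ the Beta variance is μ(1−μ)/(α+β+1), increasing as α+β decreases.
Its least upper bound (not attained) is μ(1−μ) = 0.475·0.525 = 0.2494.

0.2494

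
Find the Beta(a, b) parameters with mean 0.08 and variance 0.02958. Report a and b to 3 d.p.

a = 0.119, b = 1.369

Write ν = a+b; then a = μν and Var = μ(1−μ)/(ν+1).
ν = μ(1−μ)/Var − 1 = 0.0736/0.02958 − 1 = 1.4882.
a = 0.08·1.4882 = 0.119, b = 0.92·1.4882 = 1.369.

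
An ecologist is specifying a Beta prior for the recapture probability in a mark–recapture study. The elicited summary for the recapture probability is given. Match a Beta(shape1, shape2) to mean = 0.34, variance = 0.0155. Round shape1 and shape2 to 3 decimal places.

shape1 = 4.582, shape2 = 8.895

Write ν = shape1+shape2; then shape1 = μν and Var = μ(1−μ)/(ν+1).
ν = μ(1−μ)/Var − 1 = 0.2244/0.0155 − 1 = 13.4774.
shape1 = 0.34·13.4774 = 4.582, shape2 = 0.66·13.4774 = 8.895.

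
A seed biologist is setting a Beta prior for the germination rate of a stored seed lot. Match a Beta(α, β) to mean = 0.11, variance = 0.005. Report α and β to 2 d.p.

Write ν = α+β; then α = μν and Var = μ(1−μ)/(ν+1).
ν = μ(1−μ)/Var − 1 = 0.0979/0.005 − 1 = 18.5800.
α = 0.11·18.5800 = 2.04, β = 0.89·18.5800 = 16.54.

α = 2.04, β = 16.54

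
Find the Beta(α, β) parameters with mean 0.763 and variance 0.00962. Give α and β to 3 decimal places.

α = 13.579, β = 4.218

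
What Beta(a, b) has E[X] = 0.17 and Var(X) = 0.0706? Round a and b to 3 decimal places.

a = 0.170, b = 0.829

Let s = a+b. The Beta variance is μ(1−μ)/(s+1).
So s+1 = μ(1−μ)/σ² = (0.17×0.83)/0.0706 = 0.1411/0.0706 = 1.9986, giving s = 0.9986.
Then a = μs = 0.17×0.9986 = 0.170 and b = (1−μ)s = 0.83×0.9986 = 0.829.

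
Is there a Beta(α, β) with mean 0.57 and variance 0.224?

The Beta variance bound is σ² < μ(1−μ).
Here μ(1−μ) = 0.57×0.43 = 0.2451, and 0.224 < 0.2451.

Yes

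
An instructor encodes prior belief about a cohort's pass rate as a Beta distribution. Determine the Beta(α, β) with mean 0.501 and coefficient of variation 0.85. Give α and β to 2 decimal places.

σ = CV·μ = 0.85×0.501 = 0.42585, so σ² = 0.181348.
s+1 = μ(1−μ)/σ² = 0.249999/0.181348 = 1.3786, so s = α+β = 0.3786.
α = μs = 0.19, β = (1−μ)s = 0.19.

α = 0.19, β = 0.19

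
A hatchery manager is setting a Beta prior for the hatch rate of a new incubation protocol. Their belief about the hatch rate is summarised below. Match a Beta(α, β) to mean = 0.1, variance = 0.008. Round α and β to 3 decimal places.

α = 1.025, β = 9.225

Write ν = α+β; then α = μν and Var = μ(1−μ)/(ν+1).
ν = μ(1−μ)/Var − 1 = 0.09/0.008 − 1 = 10.2500.
α = 0.1·10.2500 = 1.025, β = 0.9·10.2500 = 9.225.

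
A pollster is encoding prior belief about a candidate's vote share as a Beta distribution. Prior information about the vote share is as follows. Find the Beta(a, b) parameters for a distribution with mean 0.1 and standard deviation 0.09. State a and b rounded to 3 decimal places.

a = 1.011, b = 9.100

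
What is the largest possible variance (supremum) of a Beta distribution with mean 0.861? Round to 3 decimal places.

0.120

Var = μ(1−μ)/(α+β+1), which approaches μ(1−μ) as α+β → 0.
So the supremum is μ(1−μ) = 0.861×0.139 = 0.120.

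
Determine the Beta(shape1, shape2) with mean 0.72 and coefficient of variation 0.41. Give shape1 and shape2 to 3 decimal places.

σ = CV·μ = 0.41×0.72 = 0.29520, so σ² = 0.087143.
s+1 = μ(1−μ)/σ² = 0.2016/0.087143 = 2.3134, so s = shape1+shape2 = 1.3134.
shape1 = μs = 0.946, shape2 = (1−μ)s = 0.368.

shape1 = 0.946, shape2 = 0.368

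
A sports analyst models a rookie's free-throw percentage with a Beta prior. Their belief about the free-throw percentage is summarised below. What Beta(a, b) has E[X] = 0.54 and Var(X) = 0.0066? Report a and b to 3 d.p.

By moment matching, a+b = μ(1−μ)/σ² − 1 = (0.54·0.46)/0.0066 − 1 = 37.6364 − 1 = 36.6364.
Since a/(a+b) = μ, a = 0.54·36.6364 = 19.784 and b = 0.46·36.6364 = 16.853.

a = 19.784, b = 16.853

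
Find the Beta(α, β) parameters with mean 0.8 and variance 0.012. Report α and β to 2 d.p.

By moment matching, α+β = μ(1−μ)/σ² − 1 = (0.8·0.2)/0.012 − 1 = 13.3333 − 1 = 12.3333.
Since α/(α+β) = μ, α = 0.8·12.3333 = 9.87 and β = 0.2·12.3333 = 2.47.

α = 9.87, β = 2.47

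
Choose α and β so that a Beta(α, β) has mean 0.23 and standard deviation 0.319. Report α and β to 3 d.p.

σ² = 0.319² = 0.101761.
With s = α+β, Var = μ(1−μ)/(s+1), so s+1 = (0.23×0.77)/0.101761 = 1.7404 and s = 0.7404.
α = μs = 0.170, β = (1−μ)s = 0.570.

α = 0.170, β = 0.570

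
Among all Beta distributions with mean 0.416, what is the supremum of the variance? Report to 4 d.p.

0.2429

For fixed mean μ the Beta variance is μ(1−μ)/(α+β+1), increasing as α+β decreases.
Its least upper bound (not attained) is μ(1−μ) = 0.416·0.584 = 0.2429.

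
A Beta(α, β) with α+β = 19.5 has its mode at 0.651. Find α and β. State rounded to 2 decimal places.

α = 12.39, β = 7.11

Since the density peak of Beta(α,β) is at (α−1)/(α+β−2),
α = 1 + 0.651(19.5−2) = 12.39 and β = 19.5 − 12.39 = 7.11.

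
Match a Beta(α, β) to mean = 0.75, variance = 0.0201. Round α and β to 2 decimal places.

α = 6.25, β = 2.08

Write ν = α+β; then α = μν and Var = μ(1−μ)/(ν+1).
ν = μ(1−μ)/Var − 1 = 0.1875/0.0201 − 1 = 8.3284.
α = 0.75·8.3284 = 6.25, β = 0.25·8.3284 = 2.08.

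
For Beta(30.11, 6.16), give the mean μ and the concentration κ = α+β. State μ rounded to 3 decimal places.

κ = α+β = 30.11+6.16 = 36.27; μ = α/κ = 30.11/36.27 = 0.830.

μ = 0.830, κ = 36.27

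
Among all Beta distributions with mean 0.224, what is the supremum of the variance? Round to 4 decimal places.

For fixed mean μ the Beta variance is μ(1−μ)/(α+β+1), increasing as α+β decreases.
Its least upper bound (not attained) is μ(1−μ) = 0.224·0.776 = 0.1738.

0.1738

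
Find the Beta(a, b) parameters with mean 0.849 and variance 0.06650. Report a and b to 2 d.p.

Let s = a+b. The Beta variance is μ(1−μ)/(s+1).
So s+1 = μ(1−μ)/σ² = (0.849×0.151)/0.06650 = 0.128199/0.06650 = 1.9278, giving s = 0.9278.
Then a = μs = 0.849×0.9278 = 0.79 and b = (1−μ)s = 0.151×0.9278 = 0.14.

a = 0.79, b = 0.14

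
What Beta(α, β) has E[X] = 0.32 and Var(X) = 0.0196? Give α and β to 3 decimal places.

α = 3.233, β = 6.869

Let s = α+β. The Beta variance is μ(1−μ)/(s+1).
So s+1 = μ(1−μ)/σ² = (0.32×0.68)/0.0196 = 0.2176/0.0196 = 11.1020, giving s = 10.1020.
Then α = μs = 0.32×10.1020 = 3.233 and β = (1−μ)s = 0.68×10.1020 = 6.869.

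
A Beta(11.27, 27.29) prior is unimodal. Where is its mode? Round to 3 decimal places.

0.281

With α,β > 1, mode = (α−1)/(α+β−2) = 10.27/36.56 = 0.281.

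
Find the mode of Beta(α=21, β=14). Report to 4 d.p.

0.6061

With α,β > 1, mode = (α−1)/(α+β−2) = 20/33 = 0.6061.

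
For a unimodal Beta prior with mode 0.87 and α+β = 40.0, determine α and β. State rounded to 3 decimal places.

α = 34.060, β = 5.940

For α,β>1 the mode is (α−1)/(α+β−2), so α = mode·(κ−2)+1 = 0.87×38.0+1 = 34.060.
And β = (1−mode)·(κ−2)+1 = 0.13×38.0+1 = 5.940.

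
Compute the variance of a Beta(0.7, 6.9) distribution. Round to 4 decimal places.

0.0097

α+β = 7.6 and αβ = 4.83, so Var = αβ/[(α+β)²(α+β+1)] = 4.83/496.736 = 0.0097.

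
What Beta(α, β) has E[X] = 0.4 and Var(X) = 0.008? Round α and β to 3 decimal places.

α = 11.600, β = 17.400

Write ν = α+β; then α = μν and Var = μ(1−μ)/(ν+1).
ν = μ(1−μ)/Var − 1 = 0.24/0.008 − 1 = 29.0000.
α = 0.4·29.0000 = 11.600, β = 0.6·29.0000 = 17.400.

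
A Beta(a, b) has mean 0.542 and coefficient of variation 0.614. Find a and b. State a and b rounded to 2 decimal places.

σ = CV·μ = 0.614×0.542 = 0.33279, so σ² = 0.110748.
s+1 = μ(1−μ)/σ² = 0.248236/0.110748 = 2.2415, so s = a+b = 1.2415.
a = μs = 0.67, b = (1−μ)s = 0.57.

a = 0.67, b = 0.57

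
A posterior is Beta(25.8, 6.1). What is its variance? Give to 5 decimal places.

μ = 25.8/31.9 = 0.808777; Var = μ(1−μ)/(α+β+1) = 0.1546565/32.9 = 0.00470.

0.00470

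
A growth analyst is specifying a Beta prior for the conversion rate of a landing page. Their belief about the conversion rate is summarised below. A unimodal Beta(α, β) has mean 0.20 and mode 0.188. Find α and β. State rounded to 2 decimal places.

α = 10.40, β = 41.60

With s = α+β: μ = α/s and mode = (α−1)/(s−2). Eliminating α = μs,
μs − 1 = m(s−2) ⇒ s(μ−m) = 1−2m ⇒ s = 0.624/0.012 = 52.0000.
So α = μs = 10.40, β = (1−μ)s = 41.60.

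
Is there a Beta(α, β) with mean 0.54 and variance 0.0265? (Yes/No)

The Beta variance bound is σ² < μ(1−μ).
Here μ(1−μ) = 0.54×0.46 = 0.2484, and 0.0265 < 0.2484.

Yes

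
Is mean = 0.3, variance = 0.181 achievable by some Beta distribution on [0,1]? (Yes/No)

Yes

For any Beta, Var(X) < E[X]·(1−E[X]).
Here μ(1−μ) = 0.3×0.7 = 0.21, and 0.181 < 0.21.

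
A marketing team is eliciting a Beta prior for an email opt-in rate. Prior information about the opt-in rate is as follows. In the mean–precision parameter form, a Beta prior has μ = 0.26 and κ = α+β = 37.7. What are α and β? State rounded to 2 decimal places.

Split κ in proportion μ : (1−μ): α = 0.26·37.7 = 9.80, β = 37.7 − 9.80 = 27.90.

α = 9.80, β = 27.90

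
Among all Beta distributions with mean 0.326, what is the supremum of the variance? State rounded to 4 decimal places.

0.2197

Var = μ(1−μ)/(α+β+1), which approaches μ(1−μ) as α+β → 0.
So the supremum is μ(1−μ) = 0.326×0.674 = 0.2197.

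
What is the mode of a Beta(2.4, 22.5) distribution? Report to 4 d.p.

0.0611

The density x^(α−1)(1−x)^(β−1) is maximised at (α−1)/(α+β−2) = 1.4/22.9 = 0.0611.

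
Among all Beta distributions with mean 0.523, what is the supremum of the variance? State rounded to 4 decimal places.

For fixed mean μ the Beta variance is μ(1−μ)/(α+β+1), increasing as α+β decreases.
Its least upper bound (not attained) is μ(1−μ) = 0.523·0.477 = 0.2495.

0.2495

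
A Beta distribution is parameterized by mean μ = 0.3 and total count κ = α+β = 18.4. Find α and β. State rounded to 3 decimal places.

α = 5.520, β = 12.880

Split κ in proportion μ : (1−μ): α = 0.3·18.4 = 5.520, β = 18.4 − 5.520 = 12.880.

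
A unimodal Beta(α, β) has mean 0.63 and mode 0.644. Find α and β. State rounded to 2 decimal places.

With s = α+β: μ = α/s and mode = (α−1)/(s−2). Eliminating α = μs,
μs − 1 = m(s−2) ⇒ s(μ−m) = 1−2m ⇒ s = -0.288/-0.014 = 20.5714.
So α = μs = 12.96, β = (1−μ)s = 7.61.

α = 12.96, β = 7.61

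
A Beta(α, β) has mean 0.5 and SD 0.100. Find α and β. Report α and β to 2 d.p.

σ² = 0.100² = 0.010000.
With s = α+β, Var = μ(1−μ)/(s+1), so s+1 = (0.5×0.5)/0.010000 = 25.0000 and s = 24.0000.
α = μs = 12.00, β = (1−μ)s = 12.00.

α = 12.00, β = 12.00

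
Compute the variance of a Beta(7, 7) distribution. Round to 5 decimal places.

Var = αβ/[(α+β)²(α+β+1)] = (7×7)/(14²×15) = 49/2940 = 0.01667.

0.01667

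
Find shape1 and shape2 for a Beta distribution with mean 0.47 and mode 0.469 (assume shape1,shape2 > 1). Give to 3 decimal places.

Let s = shape1+shape2. Mean gives shape1 = μs = 0.47s; mode gives (shape1−1)/(s−2) = 0.469.
Substituting: 0.47s − 1 = 0.469(s−2) = 0.469s − 0.938, so 0.001s = 0.062 and s = 62.0000.
Then shape1 = 0.47×62.0000 = 29.140 and shape2 = s−shape1 = 32.860.

shape1 = 29.140, shape2 = 32.860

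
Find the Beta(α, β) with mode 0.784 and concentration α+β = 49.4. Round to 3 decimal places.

For α,β>1 the mode is (α−1)/(α+β−2), so α = mode·(κ−2)+1 = 0.784×47.4+1 = 38.162.
And β = (1−mode)·(κ−2)+1 = 0.216×47.4+1 = 11.238.

α = 38.162, β = 11.238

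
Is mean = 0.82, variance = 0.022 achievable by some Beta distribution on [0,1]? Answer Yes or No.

Yes

The Beta variance bound is σ² < μ(1−μ).
Here μ(1−μ) = 0.82×0.18 = 0.1476, and 0.022 < 0.1476.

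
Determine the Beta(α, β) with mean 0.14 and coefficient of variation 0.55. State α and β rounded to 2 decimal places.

α = 2.70, β = 16.60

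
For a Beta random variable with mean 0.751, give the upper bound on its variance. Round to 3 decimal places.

0.187

For fixed mean μ the Beta variance is μ(1−μ)/(α+β+1), increasing as α+β decreases.
Its least upper bound (not attained) is μ(1−μ) = 0.751·0.249 = 0.187.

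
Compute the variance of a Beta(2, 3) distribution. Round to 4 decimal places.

0.0400

Var = αβ/[(α+β)²(α+β+1)] = (2×3)/(5²×6) = 6/150 = 0.0400.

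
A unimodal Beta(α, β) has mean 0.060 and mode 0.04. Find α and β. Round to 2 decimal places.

With s = α+β: μ = α/s and mode = (α−1)/(s−2). Eliminating α = μs,
μs − 1 = m(s−2) ⇒ s(μ−m) = 1−2m ⇒ s = 0.92/0.020 = 46.0000.
So α = μs = 2.76, β = (1−μ)s = 43.24.

α = 2.76, β = 43.24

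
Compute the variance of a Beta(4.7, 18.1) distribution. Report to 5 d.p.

0.00688

α+β = 22.8 and αβ = 85.07, so Var = αβ/[(α+β)²(α+β+1)] = 85.07/12372.192 = 0.00688.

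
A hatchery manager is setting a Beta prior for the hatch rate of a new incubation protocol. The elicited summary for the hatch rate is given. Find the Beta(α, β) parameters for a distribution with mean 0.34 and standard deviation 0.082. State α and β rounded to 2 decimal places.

α = 11.01, β = 21.37

First σ² = 0.006724. Setting α = μn, β = (1−μ)n with n = α+β,
μ(1−μ)/(n+1) = 0.006724 ⇒ n+1 = 0.2244/0.006724 = 33.3730 ⇒ n = 32.3730.
Hence α = 0.34×32.3730 = 11.01, β = 0.66×32.3730 = 21.37.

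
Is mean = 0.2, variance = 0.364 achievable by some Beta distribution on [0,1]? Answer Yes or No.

For any Beta, Var(X) < E[X]·(1−E[X]).
Here μ(1−μ) = 0.2×0.8 = 0.16, and 0.364 ≥ 0.16.

No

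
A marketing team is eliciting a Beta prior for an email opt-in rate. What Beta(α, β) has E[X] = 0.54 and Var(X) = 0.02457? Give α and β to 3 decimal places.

Write ν = α+β; then α = μν and Var = μ(1−μ)/(ν+1).
ν = μ(1−μ)/Var − 1 = 0.2484/0.02457 − 1 = 9.1099.
α = 0.54·9.1099 = 4.919, β = 0.46·9.1099 = 4.191.

α = 4.919, β = 4.191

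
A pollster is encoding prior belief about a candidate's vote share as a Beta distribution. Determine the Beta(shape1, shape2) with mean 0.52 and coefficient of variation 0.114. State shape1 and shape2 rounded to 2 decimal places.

shape1 = 36.41, shape2 = 33.61

Var = (CV·μ)² = (0.114×0.52)² = 0.003514.
shape1+shape2 = μ(1−μ)/Var − 1 = 0.2496/0.003514 − 1 = 70.0278.
Thus shape1 = 0.52·70.0278 = 36.41 and shape2 = 0.48·70.0278 = 33.61.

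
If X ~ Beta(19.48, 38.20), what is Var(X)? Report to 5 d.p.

Var = αβ/[(α+β)²(α+β+1)] = (19.48×38.20)/(57.68²×58.68) = 744.1360/195227.327232 = 0.00381.

0.00381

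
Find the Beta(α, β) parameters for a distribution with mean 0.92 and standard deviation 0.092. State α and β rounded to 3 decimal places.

α = 7.080, β = 0.616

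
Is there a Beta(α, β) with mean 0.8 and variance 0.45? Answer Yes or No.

No

The Beta variance bound is σ² < μ(1−μ).
Here μ(1−μ) = 0.8×0.2 = 0.16, and 0.45 ≥ 0.16.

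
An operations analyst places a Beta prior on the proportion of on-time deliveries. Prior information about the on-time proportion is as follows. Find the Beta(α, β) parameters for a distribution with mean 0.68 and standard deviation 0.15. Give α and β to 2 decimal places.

Variance = 0.15² = 0.0225. The moment-matching identity α+β = μ(1−μ)/Var − 1 gives
α+β = 0.2176/0.0225 − 1 = 8.6711, so α = μ·8.6711 = 5.90 and β = (1−μ)·8.6711 = 2.77.

α = 5.90, β = 2.77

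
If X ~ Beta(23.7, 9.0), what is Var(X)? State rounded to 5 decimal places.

0.00592

Var = αβ/[(α+β)²(α+β+1)] = (23.7×9.0)/(32.7²×33.7) = 213.30/36035.073 = 0.00592.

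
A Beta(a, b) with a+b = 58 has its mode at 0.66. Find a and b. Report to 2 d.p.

Since the density peak of Beta(a,b) is at (a−1)/(a+b−2),
a = 1 + 0.66(58−2) = 37.96 and b = 58 − 37.96 = 20.04.

a = 37.96, b = 20.04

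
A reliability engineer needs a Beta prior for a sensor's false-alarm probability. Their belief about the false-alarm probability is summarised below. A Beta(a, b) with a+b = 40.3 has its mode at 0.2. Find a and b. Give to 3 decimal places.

a = 8.660, b = 31.640

Since the density peak of Beta(a,b) is at (a−1)/(a+b−2),
a = 1 + 0.2(40.3−2) = 8.660 and b = 40.3 − 8.660 = 31.640.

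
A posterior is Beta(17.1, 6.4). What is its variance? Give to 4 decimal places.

μ = 17.1/23.5 = 0.727660; Var = μ(1−μ)/(α+β+1) = 0.1981711/24.5 = 0.0081.

0.0081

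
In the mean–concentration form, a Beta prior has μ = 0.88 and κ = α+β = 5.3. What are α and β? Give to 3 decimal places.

α = μκ = 0.88×5.3 = 4.664 and β = (1−μ)κ = 0.12×5.3 = 0.636.

α = 4.664, β = 0.636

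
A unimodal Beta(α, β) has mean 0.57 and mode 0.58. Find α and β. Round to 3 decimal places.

Let s = α+β. Mean gives α = μs = 0.57s; mode gives (α−1)/(s−2) = 0.58.
Substituting: 0.57s − 1 = 0.58(s−2) = 0.58s − 1.16, so -0.01s = -0.16 and s = 16.0000.
Then α = 0.57×16.0000 = 9.120 and β = s−α = 6.880.

α = 9.120, β = 6.880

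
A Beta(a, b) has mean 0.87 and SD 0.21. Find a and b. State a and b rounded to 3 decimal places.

Variance = 0.21² = 0.0441. The moment-matching identity a+b = μ(1−μ)/Var − 1 gives
a+b = 0.1131/0.0441 − 1 = 1.5646, so a = μ·1.5646 = 1.361 and b = (1−μ)·1.5646 = 0.203.

a = 1.361, b = 0.203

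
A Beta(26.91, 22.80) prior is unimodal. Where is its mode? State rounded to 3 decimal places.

With α,β > 1, mode = (α−1)/(α+β−2) = 25.91/47.71 = 0.543.

0.543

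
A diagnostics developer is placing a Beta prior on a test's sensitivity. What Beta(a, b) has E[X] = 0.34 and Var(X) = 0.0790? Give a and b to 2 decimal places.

By moment matching, a+b = μ(1−μ)/σ² − 1 = (0.34·0.66)/0.0790 − 1 = 2.8405 − 1 = 1.8405.
Since a/(a+b) = μ, a = 0.34·1.8405 = 0.63 and b = 0.66·1.8405 = 1.21.

a = 0.63, b = 1.21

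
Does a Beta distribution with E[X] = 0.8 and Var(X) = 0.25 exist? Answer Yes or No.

No

The Beta variance bound is σ² < μ(1−μ).
Here μ(1−μ) = 0.8×0.2 = 0.16, and 0.25 ≥ 0.16.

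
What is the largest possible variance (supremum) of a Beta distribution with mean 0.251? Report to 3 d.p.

0.188

For fixed mean μ the Beta variance is μ(1−μ)/(α+β+1), increasing as α+β decreases.
Its least upper bound (not attained) is μ(1−μ) = 0.251·0.749 = 0.188.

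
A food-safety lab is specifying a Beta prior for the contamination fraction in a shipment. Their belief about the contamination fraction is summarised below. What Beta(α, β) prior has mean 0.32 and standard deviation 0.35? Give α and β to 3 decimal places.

α = 0.248, β = 0.528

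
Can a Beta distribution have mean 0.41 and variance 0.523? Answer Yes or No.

For any Beta, Var(X) < E[X]·(1−E[X]).
Here μ(1−μ) = 0.41×0.59 = 0.2419, and 0.523 ≥ 0.2419.

No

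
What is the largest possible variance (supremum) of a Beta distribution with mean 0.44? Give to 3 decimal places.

For fixed mean μ the Beta variance is μ(1−μ)/(α+β+1), increasing as α+β decreases.
Its least upper bound (not attained) is μ(1−μ) = 0.44·0.56 = 0.246.

0.246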